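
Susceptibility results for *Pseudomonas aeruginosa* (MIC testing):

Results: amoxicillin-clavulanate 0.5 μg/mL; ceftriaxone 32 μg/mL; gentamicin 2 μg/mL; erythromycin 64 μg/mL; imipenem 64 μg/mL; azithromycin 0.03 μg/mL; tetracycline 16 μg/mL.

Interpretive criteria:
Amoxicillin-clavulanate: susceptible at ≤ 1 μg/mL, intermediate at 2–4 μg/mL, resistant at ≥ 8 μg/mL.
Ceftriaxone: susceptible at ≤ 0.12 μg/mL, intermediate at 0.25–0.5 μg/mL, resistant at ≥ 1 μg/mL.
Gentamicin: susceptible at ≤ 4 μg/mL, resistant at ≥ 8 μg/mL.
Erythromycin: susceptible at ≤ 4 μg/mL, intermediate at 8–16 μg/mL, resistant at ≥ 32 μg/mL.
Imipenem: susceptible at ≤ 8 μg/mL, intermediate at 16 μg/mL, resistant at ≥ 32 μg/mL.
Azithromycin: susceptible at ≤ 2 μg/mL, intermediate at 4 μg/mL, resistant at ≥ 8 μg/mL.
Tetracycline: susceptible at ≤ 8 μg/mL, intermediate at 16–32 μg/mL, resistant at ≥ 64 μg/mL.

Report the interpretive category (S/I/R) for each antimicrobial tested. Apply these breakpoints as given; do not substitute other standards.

S, R, S, R, R, S, I

Amoxicillin-clavulanate (0.5 μg/mL) ≤ 1 μg/mL → susceptible
Ceftriaxone: 32 μg/mL is ≥ 1 μg/mL ⇒ resistant
Gentamicin: 2 μg/mL is ≤ 4 μg/mL → S
Erythromycin: 64 μg/mL is ≥ 32 μg/mL → resistant
Imipenem (64 μg/mL) ≥ 32 μg/mL → Resistant
Azithromycin: 0.03 μg/mL is ≤ 2 μg/mL ⇒ S
Tetracycline 16 μg/mL: in 16–32 μg/mL — Intermediate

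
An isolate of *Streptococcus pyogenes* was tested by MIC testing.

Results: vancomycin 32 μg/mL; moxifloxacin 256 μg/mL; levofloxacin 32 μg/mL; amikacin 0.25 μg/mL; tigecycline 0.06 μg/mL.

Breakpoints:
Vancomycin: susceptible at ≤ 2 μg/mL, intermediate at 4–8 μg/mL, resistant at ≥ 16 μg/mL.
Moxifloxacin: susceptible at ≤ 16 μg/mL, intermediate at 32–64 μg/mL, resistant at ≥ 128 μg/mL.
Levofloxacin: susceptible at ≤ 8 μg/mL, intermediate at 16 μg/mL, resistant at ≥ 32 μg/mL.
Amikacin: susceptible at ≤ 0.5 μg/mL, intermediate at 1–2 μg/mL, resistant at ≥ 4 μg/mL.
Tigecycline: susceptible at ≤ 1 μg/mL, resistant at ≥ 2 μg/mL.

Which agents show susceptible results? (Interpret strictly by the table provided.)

amikacin, tigecycline

Vancomycin 32 μg/mL: ≥ 16 μg/mL ⇒ R
Moxifloxacin: 256 μg/mL is ≥ 128 μg/mL → Resistant
Levofloxacin (32 μg/mL) ≥ 32 μg/mL → Resistant
Amikacin 0.25 μg/mL: ≤ 0.5 μg/mL → S
Tigecycline (0.06 μg/mL) ≤ 1 μg/mL — susceptible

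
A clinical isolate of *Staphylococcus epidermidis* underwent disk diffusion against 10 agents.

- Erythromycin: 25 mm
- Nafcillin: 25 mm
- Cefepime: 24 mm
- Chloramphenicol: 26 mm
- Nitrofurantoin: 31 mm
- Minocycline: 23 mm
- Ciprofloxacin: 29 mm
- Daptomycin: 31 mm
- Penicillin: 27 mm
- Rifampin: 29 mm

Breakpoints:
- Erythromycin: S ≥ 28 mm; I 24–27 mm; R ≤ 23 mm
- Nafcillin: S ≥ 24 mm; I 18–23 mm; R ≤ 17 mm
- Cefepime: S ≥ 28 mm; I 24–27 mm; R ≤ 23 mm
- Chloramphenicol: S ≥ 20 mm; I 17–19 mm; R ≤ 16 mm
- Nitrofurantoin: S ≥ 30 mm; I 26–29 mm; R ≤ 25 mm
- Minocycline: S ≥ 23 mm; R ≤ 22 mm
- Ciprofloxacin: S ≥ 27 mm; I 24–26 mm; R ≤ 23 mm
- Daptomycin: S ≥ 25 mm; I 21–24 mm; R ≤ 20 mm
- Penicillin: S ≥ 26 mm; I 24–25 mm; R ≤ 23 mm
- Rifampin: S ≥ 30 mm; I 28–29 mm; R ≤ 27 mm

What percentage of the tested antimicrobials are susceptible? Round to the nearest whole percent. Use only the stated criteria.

70%

Erythromycin (25 mm) in 24–27 mm — intermediate
Nafcillin 25 mm: ≥ 24 mm ⇒ Susceptible
Cefepime: 24 mm is in 24–27 mm → I
Chloramphenicol: 26 mm is ≥ 20 mm — Susceptible
Nitrofurantoin 31 mm: ≥ 30 mm — S
Minocycline: 23 mm is ≥ 23 mm → S
Ciprofloxacin 29 mm: ≥ 27 mm ⇒ susceptible
Daptomycin (31 mm) ≥ 25 mm ⇒ S
Penicillin 27 mm: ≥ 26 mm → susceptible
Rifampin (29 mm) in 28–29 mm → I
Susceptible: 7/10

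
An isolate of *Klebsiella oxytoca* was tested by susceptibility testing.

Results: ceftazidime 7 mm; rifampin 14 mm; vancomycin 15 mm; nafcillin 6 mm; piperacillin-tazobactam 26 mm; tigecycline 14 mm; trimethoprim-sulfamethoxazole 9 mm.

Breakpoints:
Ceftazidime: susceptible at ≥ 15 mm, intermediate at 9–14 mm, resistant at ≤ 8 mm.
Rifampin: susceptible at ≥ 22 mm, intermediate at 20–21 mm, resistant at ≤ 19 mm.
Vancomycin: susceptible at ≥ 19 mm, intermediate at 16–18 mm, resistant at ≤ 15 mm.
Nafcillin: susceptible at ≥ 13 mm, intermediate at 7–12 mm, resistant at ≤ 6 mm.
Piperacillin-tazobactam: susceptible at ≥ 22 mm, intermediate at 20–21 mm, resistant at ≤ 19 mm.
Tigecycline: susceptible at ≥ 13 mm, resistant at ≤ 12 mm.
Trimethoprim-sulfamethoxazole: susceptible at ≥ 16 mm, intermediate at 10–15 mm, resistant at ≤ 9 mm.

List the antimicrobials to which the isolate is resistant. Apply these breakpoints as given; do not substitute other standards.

ceftazidime, rifampin, vancomycin, nafcillin, trimethoprim-sulfamethoxazole

Ceftazidime 7 mm: ≤ 8 mm ⇒ Resistant
Rifampin (14 mm) ≤ 19 mm → R
Vancomycin (15 mm) ≤ 15 mm — R
Nafcillin 6 mm: ≤ 6 mm → resistant
Piperacillin-tazobactam 26 mm: ≥ 22 mm ⇒ S
Tigecycline: 14 mm is ≥ 13 mm ⇒ Susceptible
Trimethoprim-sulfamethoxazole: 9 mm is ≤ 9 mm — resistant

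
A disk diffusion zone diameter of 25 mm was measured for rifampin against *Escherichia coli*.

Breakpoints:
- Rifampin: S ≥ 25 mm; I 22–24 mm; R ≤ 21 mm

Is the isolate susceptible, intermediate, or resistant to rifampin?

Susceptible

Rifampin (25 mm) ≥ 25 mm ⇒ Susceptible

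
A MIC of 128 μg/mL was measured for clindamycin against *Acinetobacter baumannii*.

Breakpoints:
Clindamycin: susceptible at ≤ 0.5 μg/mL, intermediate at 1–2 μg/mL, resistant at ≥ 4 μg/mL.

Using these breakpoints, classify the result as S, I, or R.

Clindamycin (128 μg/mL) ≥ 4 μg/mL — Resistant

Resistant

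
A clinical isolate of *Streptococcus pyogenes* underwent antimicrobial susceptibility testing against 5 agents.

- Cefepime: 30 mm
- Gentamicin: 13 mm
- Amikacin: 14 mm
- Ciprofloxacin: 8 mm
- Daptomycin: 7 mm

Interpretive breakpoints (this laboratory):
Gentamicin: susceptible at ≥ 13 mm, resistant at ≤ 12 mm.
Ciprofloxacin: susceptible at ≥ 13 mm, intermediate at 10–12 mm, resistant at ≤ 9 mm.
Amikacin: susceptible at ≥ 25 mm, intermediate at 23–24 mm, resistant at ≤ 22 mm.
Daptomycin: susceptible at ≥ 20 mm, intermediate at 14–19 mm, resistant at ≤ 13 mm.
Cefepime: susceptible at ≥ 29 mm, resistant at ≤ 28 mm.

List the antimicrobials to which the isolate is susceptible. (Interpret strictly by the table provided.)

Cefepime (30 mm) ≥ 29 mm — susceptible
Gentamicin 13 mm: ≥ 13 mm → susceptible
Amikacin (14 mm) ≤ 22 mm — resistant
Ciprofloxacin (8 mm) ≤ 9 mm — R
Daptomycin (7 mm) ≤ 13 mm ⇒ resistant

cefepime, gentamicin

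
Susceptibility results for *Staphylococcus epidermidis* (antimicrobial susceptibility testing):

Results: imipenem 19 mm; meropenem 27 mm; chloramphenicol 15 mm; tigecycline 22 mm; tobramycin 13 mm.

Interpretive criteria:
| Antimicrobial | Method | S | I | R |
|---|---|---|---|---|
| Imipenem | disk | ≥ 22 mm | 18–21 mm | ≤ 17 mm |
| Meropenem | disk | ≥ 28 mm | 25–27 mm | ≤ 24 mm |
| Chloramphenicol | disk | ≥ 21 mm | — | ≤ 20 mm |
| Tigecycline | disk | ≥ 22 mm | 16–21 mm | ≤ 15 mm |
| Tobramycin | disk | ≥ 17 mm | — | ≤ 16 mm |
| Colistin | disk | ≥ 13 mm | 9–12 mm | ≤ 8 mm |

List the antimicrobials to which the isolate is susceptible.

Imipenem: 19 mm is in 18–21 mm → Intermediate
Meropenem 27 mm: in 25–27 mm → I
Chloramphenicol: 15 mm is ≤ 20 mm — resistant
Tigecycline (22 mm) ≥ 22 mm — Susceptible
Tobramycin: 13 mm is ≤ 16 mm — Resistant

tigecycline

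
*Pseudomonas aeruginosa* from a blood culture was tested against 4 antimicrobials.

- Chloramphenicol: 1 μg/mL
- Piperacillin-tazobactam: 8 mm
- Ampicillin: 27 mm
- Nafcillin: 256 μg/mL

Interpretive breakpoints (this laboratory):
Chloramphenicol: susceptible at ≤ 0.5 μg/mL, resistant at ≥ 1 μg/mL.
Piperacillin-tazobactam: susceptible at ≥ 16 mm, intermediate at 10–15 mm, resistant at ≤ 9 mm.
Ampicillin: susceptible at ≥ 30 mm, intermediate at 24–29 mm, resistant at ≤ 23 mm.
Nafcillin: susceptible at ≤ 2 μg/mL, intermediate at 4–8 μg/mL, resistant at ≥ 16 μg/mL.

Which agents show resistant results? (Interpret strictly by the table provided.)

Chloramphenicol: 1 μg/mL is ≥ 1 μg/mL → R
Piperacillin-tazobactam: 8 mm is ≤ 9 mm — R
Ampicillin 27 mm: in 24–29 mm → I
Nafcillin (256 μg/mL) ≥ 16 μg/mL ⇒ resistant

chloramphenicol, piperacillin-tazobactam, nafcillin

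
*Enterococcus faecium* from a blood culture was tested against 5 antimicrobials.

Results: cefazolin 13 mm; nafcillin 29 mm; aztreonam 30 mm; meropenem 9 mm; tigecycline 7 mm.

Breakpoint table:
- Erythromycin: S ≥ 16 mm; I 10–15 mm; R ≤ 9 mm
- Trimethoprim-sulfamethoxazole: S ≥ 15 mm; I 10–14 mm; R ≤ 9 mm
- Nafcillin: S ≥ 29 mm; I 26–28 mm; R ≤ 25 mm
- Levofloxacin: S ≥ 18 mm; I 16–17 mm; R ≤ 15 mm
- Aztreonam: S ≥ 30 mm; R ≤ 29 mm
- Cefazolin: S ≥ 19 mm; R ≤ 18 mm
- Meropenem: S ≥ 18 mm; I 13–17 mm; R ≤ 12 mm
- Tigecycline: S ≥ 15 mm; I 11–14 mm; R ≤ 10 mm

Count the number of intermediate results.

0

Cefazolin 13 mm: ≤ 18 mm ⇒ R
Nafcillin: 29 mm is ≥ 29 mm ⇒ S
Aztreonam 30 mm: ≥ 30 mm → S
Meropenem 9 mm: ≤ 12 mm ⇒ resistant
Tigecycline: 7 mm is ≤ 10 mm — Resistant
Intermediate: 0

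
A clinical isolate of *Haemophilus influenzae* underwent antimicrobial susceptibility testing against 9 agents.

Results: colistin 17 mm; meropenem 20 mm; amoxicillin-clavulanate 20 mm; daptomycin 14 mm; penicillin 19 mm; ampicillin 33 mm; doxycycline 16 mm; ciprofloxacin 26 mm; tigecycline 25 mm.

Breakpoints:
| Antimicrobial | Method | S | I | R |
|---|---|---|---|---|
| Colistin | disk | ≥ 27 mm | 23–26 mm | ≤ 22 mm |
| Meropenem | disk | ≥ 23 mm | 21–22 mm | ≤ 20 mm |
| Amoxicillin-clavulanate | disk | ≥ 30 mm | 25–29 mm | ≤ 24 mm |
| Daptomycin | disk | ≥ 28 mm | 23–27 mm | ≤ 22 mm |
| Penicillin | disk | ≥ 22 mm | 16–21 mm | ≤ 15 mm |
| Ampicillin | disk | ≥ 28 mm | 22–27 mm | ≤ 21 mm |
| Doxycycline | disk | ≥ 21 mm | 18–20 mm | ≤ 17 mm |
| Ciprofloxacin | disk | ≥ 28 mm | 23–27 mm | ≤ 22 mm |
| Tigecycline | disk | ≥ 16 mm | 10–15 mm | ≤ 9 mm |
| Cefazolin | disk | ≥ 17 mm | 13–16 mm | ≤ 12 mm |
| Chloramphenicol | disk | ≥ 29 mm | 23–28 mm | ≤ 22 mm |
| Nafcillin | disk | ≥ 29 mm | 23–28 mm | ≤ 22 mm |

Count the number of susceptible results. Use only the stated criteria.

2

Colistin: 17 mm is ≤ 22 mm — Resistant
Meropenem 20 mm: ≤ 20 mm ⇒ Resistant
Amoxicillin-clavulanate: 20 mm is ≤ 24 mm → resistant
Daptomycin 14 mm: ≤ 22 mm ⇒ Resistant
Penicillin: 19 mm is in 16–21 mm ⇒ intermediate
Ampicillin 33 mm: ≥ 28 mm — S
Doxycycline: 16 mm is ≤ 17 mm → resistant
Ciprofloxacin 26 mm: in 23–27 mm — Intermediate
Tigecycline (25 mm) ≥ 16 mm → S
Susceptible: 2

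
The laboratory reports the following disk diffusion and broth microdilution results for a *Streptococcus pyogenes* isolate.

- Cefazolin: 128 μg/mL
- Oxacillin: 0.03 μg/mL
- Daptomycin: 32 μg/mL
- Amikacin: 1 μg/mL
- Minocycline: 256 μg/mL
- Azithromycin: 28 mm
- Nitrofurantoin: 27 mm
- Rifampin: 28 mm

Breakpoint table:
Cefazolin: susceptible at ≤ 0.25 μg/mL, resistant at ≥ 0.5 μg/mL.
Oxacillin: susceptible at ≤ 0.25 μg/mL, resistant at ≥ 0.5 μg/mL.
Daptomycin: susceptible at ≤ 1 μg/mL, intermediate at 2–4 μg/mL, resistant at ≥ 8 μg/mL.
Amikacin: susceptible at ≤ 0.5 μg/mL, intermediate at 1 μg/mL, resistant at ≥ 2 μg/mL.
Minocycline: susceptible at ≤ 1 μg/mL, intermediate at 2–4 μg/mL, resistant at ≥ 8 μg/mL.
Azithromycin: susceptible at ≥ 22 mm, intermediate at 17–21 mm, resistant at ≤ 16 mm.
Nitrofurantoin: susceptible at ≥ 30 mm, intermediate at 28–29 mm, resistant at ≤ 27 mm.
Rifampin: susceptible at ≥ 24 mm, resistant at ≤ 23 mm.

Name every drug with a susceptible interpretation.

oxacillin, azithromycin, rifampin

Cefazolin (128 μg/mL) ≥ 0.5 μg/mL → R
Oxacillin (0.03 μg/mL) ≤ 0.25 μg/mL — Susceptible
Daptomycin: 32 μg/mL is ≥ 8 μg/mL ⇒ Resistant
Amikacin 1 μg/mL: = 1 μg/mL — intermediate
Minocycline 256 μg/mL: ≥ 8 μg/mL → R
Azithromycin 28 mm: ≥ 22 mm — S
Nitrofurantoin (27 mm) ≤ 27 mm — resistant
Rifampin 28 mm: ≥ 24 mm ⇒ S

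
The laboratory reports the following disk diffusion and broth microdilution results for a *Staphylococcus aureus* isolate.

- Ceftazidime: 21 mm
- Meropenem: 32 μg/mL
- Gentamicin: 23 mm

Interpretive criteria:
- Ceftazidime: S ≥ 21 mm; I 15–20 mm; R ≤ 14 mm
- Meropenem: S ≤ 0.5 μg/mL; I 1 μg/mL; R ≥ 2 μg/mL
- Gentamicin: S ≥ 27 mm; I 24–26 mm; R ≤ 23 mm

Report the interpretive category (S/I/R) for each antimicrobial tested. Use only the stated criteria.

Ceftazidime (21 mm) ≥ 21 mm ⇒ S
Meropenem 32 μg/mL: ≥ 2 μg/mL → resistant
Gentamicin (23 mm) ≤ 23 mm → R

S, R, R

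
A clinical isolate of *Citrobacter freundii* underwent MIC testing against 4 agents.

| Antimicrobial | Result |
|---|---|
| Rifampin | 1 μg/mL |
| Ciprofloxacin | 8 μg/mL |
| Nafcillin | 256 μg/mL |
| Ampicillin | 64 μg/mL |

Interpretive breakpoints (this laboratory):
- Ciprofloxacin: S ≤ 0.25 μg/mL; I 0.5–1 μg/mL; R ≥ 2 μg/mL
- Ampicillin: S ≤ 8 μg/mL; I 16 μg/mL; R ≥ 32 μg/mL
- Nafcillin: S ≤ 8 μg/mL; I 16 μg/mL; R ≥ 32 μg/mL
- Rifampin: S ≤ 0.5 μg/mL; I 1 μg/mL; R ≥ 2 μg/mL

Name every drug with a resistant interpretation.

Rifampin: 1 μg/mL is = 1 μg/mL ⇒ intermediate
Ciprofloxacin 8 μg/mL: ≥ 2 μg/mL — R
Nafcillin 256 μg/mL: ≥ 32 μg/mL → resistant
Ampicillin: 64 μg/mL is ≥ 32 μg/mL ⇒ resistant

ciprofloxacin, nafcillin, ampicillin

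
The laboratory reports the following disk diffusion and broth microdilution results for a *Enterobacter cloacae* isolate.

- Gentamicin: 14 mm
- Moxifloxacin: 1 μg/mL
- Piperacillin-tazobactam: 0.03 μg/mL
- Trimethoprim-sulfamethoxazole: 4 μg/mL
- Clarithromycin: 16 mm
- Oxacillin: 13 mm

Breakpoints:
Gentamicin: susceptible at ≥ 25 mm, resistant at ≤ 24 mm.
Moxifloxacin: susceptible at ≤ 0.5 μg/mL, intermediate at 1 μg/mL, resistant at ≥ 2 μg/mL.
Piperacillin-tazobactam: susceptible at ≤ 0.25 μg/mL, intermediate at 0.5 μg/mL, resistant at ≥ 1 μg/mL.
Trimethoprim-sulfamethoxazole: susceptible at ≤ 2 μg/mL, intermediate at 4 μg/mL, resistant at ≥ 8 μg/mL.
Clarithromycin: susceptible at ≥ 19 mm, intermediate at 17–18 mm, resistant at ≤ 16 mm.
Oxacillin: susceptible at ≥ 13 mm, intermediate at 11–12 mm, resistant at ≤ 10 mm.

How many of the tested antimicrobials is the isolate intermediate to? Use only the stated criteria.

2

Gentamicin 14 mm: ≤ 24 mm — R
Moxifloxacin: 1 μg/mL is = 1 μg/mL → Intermediate
Piperacillin-tazobactam (0.03 μg/mL) ≤ 0.25 μg/mL ⇒ S
Trimethoprim-sulfamethoxazole 4 μg/mL: = 4 μg/mL ⇒ I
Clarithromycin 16 mm: ≤ 16 mm ⇒ resistant
Oxacillin: 13 mm is ≥ 13 mm → Susceptible
Intermediate: 2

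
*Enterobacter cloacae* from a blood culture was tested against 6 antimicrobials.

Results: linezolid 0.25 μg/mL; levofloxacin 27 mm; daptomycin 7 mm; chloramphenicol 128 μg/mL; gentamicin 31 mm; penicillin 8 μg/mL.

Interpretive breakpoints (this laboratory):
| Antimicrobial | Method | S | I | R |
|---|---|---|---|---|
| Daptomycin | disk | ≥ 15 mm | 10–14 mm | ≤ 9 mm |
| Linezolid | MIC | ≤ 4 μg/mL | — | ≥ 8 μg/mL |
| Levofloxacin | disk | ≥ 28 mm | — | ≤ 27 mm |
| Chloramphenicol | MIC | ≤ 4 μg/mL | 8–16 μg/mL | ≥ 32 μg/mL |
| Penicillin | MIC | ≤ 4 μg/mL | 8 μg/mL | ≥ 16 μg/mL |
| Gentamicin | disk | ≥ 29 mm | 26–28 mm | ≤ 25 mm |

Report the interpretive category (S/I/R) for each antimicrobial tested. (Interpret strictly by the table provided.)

S, R, R, R, S, I

Linezolid: 0.25 μg/mL is ≤ 4 μg/mL — S
Levofloxacin (27 mm) ≤ 27 mm ⇒ Resistant
Daptomycin 7 mm: ≤ 9 mm — R
Chloramphenicol (128 μg/mL) ≥ 32 μg/mL — resistant
Gentamicin (31 mm) ≥ 29 mm — Susceptible
Penicillin: 8 μg/mL is = 8 μg/mL → Intermediate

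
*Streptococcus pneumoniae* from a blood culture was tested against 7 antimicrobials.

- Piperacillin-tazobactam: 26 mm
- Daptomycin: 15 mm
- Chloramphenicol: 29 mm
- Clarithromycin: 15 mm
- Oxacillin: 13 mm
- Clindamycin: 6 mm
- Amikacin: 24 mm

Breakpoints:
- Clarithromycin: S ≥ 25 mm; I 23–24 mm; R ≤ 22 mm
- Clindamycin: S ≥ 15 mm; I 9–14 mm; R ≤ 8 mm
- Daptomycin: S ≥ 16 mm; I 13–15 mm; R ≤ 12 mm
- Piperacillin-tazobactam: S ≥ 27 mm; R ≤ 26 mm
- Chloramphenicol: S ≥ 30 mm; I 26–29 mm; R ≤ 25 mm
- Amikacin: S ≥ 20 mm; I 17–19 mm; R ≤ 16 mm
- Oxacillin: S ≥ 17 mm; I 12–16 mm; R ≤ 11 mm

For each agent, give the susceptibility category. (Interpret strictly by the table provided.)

Piperacillin-tazobactam 26 mm: ≤ 26 mm → Resistant
Daptomycin (15 mm) in 13–15 mm → I
Chloramphenicol (29 mm) in 26–29 mm → intermediate
Clarithromycin: 15 mm is ≤ 22 mm → resistant
Oxacillin: 13 mm is in 12–16 mm — intermediate
Clindamycin (6 mm) ≤ 8 mm → R
Amikacin 24 mm: ≥ 20 mm ⇒ Susceptible

R, I, I, R, I, R, S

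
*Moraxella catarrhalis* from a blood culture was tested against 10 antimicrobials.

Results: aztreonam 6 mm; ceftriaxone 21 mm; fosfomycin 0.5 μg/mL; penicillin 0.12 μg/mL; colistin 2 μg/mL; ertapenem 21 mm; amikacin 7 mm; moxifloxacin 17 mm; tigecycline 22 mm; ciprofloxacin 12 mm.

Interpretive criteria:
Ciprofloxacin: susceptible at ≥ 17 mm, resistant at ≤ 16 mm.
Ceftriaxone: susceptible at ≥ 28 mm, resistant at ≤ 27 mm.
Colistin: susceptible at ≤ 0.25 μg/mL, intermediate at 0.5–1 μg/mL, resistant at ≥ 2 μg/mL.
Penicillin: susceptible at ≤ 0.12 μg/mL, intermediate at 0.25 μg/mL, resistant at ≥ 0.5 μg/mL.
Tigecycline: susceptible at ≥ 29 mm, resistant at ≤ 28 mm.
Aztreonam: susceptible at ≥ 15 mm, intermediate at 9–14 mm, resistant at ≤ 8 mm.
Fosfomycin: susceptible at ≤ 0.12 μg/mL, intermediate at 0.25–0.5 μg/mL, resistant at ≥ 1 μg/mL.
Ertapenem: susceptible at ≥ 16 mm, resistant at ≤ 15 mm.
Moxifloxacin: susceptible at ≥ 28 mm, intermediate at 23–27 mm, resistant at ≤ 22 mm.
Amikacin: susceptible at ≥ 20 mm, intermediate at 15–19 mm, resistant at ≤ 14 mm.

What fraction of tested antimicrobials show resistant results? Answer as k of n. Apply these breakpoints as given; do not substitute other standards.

7 of 10

Aztreonam: 6 mm is ≤ 8 mm → Resistant
Ceftriaxone (21 mm) ≤ 27 mm — R
Fosfomycin (0.5 μg/mL) in 0.25–0.5 μg/mL — intermediate
Penicillin (0.12 μg/mL) ≤ 0.12 μg/mL — susceptible
Colistin: 2 μg/mL is ≥ 2 μg/mL — Resistant
Ertapenem: 21 mm is ≥ 16 mm → susceptible
Amikacin: 7 mm is ≤ 14 mm — R
Moxifloxacin 17 mm: ≤ 22 mm — Resistant
Tigecycline: 22 mm is ≤ 28 mm → resistant
Ciprofloxacin 12 mm: ≤ 16 mm ⇒ Resistant
Resistant: 7/10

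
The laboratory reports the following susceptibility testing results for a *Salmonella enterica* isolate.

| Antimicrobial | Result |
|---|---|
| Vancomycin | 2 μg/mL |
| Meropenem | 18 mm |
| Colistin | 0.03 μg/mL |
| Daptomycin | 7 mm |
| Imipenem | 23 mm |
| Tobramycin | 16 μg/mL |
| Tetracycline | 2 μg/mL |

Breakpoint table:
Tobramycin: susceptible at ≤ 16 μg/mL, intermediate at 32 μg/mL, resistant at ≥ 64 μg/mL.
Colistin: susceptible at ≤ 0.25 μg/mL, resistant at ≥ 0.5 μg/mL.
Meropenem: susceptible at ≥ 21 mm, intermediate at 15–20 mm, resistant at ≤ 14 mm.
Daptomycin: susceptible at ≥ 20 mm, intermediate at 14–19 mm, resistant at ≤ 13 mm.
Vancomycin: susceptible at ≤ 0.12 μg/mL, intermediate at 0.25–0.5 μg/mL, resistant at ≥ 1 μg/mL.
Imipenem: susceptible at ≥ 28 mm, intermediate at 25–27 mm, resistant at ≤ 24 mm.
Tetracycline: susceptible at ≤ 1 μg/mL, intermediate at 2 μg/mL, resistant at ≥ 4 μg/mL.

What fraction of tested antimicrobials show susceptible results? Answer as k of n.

Vancomycin: 2 μg/mL is ≥ 1 μg/mL → Resistant
Meropenem 18 mm: in 15–20 mm — Intermediate
Colistin (0.03 μg/mL) ≤ 0.25 μg/mL ⇒ Susceptible
Daptomycin (7 mm) ≤ 13 mm → Resistant
Imipenem: 23 mm is ≤ 24 mm ⇒ resistant
Tobramycin (16 μg/mL) ≤ 16 μg/mL → susceptible
Tetracycline (2 μg/mL) = 2 μg/mL ⇒ intermediate
Susceptible: 2/7

2 of 7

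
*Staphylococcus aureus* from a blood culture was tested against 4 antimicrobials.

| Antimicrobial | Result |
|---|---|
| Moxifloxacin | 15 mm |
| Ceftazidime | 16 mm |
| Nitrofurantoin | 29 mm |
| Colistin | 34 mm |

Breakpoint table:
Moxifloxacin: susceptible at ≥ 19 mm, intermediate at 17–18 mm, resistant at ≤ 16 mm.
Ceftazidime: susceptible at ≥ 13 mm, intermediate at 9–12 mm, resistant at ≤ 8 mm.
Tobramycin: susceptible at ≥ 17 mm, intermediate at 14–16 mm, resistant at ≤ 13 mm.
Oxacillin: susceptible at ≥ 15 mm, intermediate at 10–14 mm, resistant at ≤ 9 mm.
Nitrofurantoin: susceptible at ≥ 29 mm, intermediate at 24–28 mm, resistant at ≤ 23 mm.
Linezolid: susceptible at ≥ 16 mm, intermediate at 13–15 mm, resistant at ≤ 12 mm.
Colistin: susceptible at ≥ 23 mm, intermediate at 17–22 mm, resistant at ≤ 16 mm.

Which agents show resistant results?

moxifloxacin

Moxifloxacin (15 mm) ≤ 16 mm → Resistant
Ceftazidime 16 mm: ≥ 13 mm → Susceptible
Nitrofurantoin (29 mm) ≥ 29 mm ⇒ susceptible
Colistin 34 mm: ≥ 23 mm — Susceptible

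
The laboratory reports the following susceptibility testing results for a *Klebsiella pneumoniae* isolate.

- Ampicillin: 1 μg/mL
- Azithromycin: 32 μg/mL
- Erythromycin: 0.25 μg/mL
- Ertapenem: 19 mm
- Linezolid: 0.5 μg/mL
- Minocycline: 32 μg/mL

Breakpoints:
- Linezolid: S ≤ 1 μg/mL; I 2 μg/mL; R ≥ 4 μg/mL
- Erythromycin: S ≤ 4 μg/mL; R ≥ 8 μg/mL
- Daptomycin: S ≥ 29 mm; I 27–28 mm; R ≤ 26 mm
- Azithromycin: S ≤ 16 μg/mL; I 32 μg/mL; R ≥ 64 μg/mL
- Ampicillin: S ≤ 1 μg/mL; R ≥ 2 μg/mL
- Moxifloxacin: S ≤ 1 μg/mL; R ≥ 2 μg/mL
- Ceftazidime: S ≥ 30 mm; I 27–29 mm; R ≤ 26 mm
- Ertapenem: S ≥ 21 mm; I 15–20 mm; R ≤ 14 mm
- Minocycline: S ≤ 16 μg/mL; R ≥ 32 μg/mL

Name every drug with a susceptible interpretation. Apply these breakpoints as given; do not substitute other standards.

Ampicillin 1 μg/mL: ≤ 1 μg/mL ⇒ Susceptible
Azithromycin: 32 μg/mL is = 32 μg/mL — I
Erythromycin: 0.25 μg/mL is ≤ 4 μg/mL → Susceptible
Ertapenem 19 mm: in 15–20 mm → intermediate
Linezolid: 0.5 μg/mL is ≤ 1 μg/mL → Susceptible
Minocycline (32 μg/mL) ≥ 32 μg/mL — resistant

ampicillin, erythromycin, linezolid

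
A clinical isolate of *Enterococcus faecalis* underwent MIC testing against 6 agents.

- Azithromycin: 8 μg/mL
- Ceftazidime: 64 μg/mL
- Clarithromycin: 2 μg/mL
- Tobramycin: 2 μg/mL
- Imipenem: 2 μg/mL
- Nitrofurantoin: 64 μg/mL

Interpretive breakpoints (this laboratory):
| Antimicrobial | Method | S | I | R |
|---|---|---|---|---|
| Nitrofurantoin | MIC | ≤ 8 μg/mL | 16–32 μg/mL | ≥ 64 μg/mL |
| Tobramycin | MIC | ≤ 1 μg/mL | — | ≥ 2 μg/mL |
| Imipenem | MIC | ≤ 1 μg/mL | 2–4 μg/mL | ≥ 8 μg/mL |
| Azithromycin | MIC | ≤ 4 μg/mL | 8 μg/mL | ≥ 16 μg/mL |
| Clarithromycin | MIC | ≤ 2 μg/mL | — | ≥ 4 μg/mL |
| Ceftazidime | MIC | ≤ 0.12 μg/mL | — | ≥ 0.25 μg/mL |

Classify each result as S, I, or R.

Azithromycin 8 μg/mL: = 8 μg/mL → Intermediate
Ceftazidime (64 μg/mL) ≥ 0.25 μg/mL → Resistant
Clarithromycin (2 μg/mL) ≤ 2 μg/mL → Susceptible
Tobramycin (2 μg/mL) ≥ 2 μg/mL ⇒ resistant
Imipenem: 2 μg/mL is in 2–4 μg/mL ⇒ Intermediate
Nitrofurantoin (64 μg/mL) ≥ 64 μg/mL → R

I, R, S, R, I, R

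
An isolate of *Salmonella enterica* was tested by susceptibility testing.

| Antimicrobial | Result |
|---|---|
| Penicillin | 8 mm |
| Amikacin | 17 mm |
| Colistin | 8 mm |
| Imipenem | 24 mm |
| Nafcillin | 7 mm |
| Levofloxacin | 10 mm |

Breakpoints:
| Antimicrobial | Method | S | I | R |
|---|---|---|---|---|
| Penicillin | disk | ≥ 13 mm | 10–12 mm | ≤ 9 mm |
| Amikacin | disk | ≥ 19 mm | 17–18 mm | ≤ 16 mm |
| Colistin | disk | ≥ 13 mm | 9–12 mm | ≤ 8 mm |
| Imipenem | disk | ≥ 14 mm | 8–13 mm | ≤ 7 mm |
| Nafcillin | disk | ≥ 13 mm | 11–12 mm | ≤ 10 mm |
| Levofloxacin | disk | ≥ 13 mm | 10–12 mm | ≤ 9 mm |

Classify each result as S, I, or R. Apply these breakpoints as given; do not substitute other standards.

R, I, R, S, R, I

Penicillin (8 mm) ≤ 9 mm — resistant
Amikacin 17 mm: in 17–18 mm ⇒ I
Colistin (8 mm) ≤ 8 mm — resistant
Imipenem (24 mm) ≥ 14 mm — susceptible
Nafcillin 7 mm: ≤ 10 mm — Resistant
Levofloxacin 10 mm: in 10–12 mm ⇒ intermediate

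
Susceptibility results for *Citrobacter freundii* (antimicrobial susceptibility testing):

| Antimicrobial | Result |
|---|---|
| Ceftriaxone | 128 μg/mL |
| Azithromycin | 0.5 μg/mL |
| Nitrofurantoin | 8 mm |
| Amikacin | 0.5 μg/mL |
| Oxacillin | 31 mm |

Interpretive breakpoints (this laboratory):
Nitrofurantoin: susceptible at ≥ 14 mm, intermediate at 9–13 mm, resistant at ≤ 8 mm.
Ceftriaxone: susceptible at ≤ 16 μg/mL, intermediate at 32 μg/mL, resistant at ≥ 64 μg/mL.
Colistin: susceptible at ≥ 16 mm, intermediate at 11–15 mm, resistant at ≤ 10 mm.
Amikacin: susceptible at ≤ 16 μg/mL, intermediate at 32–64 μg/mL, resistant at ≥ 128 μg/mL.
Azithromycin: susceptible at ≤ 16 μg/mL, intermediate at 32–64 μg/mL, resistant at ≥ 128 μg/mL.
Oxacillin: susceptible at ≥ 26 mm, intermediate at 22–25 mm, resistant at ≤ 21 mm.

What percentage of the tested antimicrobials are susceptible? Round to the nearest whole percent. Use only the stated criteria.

60%

Ceftriaxone: 128 μg/mL is ≥ 64 μg/mL → Resistant
Azithromycin (0.5 μg/mL) ≤ 16 μg/mL ⇒ S
Nitrofurantoin 8 mm: ≤ 8 mm ⇒ resistant
Amikacin (0.5 μg/mL) ≤ 16 μg/mL — S
Oxacillin: 31 mm is ≥ 26 mm — susceptible
Susceptible: 3/5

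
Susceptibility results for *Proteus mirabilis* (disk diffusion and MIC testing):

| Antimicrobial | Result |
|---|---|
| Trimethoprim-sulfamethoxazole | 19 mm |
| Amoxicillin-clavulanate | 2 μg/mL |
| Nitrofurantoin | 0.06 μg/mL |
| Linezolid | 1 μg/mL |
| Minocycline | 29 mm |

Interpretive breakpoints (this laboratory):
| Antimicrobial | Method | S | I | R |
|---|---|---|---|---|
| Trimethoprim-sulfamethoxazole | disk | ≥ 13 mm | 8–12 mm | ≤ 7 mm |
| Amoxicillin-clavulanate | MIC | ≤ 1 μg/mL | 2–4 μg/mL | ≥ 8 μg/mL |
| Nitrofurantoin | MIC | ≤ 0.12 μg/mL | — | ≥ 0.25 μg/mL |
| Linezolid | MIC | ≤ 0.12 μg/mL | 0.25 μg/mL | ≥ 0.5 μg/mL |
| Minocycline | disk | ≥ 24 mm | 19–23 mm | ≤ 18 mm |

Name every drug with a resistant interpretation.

Trimethoprim-sulfamethoxazole (19 mm) ≥ 13 mm ⇒ susceptible
Amoxicillin-clavulanate (2 μg/mL) in 2–4 μg/mL → I
Nitrofurantoin: 0.06 μg/mL is ≤ 0.12 μg/mL ⇒ Susceptible
Linezolid (1 μg/mL) ≥ 0.5 μg/mL ⇒ R
Minocycline: 29 mm is ≥ 24 mm → susceptible

linezolid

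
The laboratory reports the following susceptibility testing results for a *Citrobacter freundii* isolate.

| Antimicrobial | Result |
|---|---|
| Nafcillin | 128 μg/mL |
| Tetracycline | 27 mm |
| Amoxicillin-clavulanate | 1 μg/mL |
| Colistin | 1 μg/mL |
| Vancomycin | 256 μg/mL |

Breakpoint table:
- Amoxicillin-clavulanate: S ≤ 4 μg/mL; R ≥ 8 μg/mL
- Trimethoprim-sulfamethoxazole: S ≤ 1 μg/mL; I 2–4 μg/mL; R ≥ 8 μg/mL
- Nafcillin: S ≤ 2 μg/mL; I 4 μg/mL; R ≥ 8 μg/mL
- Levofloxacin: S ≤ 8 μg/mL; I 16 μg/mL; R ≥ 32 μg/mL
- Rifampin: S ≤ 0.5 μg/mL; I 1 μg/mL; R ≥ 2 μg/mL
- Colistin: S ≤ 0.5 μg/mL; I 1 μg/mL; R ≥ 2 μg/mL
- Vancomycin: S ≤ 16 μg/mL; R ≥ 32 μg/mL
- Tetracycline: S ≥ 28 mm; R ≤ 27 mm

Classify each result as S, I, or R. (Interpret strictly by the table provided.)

R, R, S, I, R

Nafcillin (128 μg/mL) ≥ 8 μg/mL — resistant
Tetracycline 27 mm: ≤ 27 mm ⇒ R
Amoxicillin-clavulanate: 1 μg/mL is ≤ 4 μg/mL — Susceptible
Colistin 1 μg/mL: = 1 μg/mL → I
Vancomycin: 256 μg/mL is ≥ 32 μg/mL — Resistant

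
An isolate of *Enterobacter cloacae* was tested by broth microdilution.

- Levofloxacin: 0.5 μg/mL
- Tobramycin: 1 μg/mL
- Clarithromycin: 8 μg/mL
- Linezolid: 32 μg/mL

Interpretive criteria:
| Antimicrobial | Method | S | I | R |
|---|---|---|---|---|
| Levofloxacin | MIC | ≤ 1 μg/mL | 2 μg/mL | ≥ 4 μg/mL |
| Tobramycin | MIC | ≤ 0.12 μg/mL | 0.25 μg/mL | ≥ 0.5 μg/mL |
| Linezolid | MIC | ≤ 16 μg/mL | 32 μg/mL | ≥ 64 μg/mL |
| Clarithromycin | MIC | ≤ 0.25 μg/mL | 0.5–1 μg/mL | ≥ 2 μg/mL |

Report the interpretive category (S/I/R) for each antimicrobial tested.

S, R, R, I

Levofloxacin (0.5 μg/mL) ≤ 1 μg/mL ⇒ S
Tobramycin: 1 μg/mL is ≥ 0.5 μg/mL → Resistant
Clarithromycin 8 μg/mL: ≥ 2 μg/mL ⇒ Resistant
Linezolid 32 μg/mL: = 32 μg/mL → intermediate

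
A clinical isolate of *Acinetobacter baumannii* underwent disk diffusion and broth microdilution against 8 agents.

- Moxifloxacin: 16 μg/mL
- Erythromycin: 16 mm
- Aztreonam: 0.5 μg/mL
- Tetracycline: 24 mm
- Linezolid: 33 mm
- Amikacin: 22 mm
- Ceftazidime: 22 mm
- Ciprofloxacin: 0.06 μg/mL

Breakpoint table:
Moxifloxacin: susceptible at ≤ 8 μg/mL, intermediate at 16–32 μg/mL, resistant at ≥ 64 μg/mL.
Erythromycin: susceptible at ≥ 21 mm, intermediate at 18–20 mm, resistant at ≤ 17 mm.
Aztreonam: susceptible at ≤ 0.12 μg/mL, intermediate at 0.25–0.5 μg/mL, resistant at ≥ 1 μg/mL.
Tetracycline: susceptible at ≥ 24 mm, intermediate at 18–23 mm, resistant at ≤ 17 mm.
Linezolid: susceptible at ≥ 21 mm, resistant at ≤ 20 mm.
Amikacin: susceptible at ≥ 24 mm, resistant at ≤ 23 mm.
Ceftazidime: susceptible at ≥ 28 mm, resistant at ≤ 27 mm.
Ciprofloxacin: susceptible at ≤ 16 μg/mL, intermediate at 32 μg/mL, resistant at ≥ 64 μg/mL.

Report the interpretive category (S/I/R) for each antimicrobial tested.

I, R, I, S, S, R, R, S

Moxifloxacin (16 μg/mL) in 16–32 μg/mL ⇒ Intermediate
Erythromycin: 16 mm is ≤ 17 mm → resistant
Aztreonam (0.5 μg/mL) in 0.25–0.5 μg/mL — Intermediate
Tetracycline 24 mm: ≥ 24 mm → S
Linezolid: 33 mm is ≥ 21 mm ⇒ S
Amikacin: 22 mm is ≤ 23 mm ⇒ Resistant
Ceftazidime (22 mm) ≤ 27 mm → Resistant
Ciprofloxacin (0.06 μg/mL) ≤ 16 μg/mL ⇒ Susceptible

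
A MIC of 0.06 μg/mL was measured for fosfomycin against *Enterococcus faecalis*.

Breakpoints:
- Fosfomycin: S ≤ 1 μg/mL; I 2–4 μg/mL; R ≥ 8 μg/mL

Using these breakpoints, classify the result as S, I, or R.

Fosfomycin 0.06 μg/mL: ≤ 1 μg/mL ⇒ Susceptible

Susceptible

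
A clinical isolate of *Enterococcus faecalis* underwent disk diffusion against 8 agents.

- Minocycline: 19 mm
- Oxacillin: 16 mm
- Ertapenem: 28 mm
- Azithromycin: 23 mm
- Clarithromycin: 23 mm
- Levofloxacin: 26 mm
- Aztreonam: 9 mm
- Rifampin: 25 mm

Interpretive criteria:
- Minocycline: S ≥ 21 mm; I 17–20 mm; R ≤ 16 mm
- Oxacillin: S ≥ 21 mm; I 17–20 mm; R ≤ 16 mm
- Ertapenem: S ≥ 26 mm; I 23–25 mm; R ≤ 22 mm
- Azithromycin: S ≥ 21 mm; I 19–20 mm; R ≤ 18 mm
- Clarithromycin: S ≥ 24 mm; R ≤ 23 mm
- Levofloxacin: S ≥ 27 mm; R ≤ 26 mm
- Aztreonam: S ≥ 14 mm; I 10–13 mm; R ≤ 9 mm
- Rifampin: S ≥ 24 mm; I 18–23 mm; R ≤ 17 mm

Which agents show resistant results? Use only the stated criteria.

oxacillin, clarithromycin, levofloxacin, aztreonam

Minocycline (19 mm) in 17–20 mm — intermediate
Oxacillin (16 mm) ≤ 16 mm → R
Ertapenem: 28 mm is ≥ 26 mm ⇒ susceptible
Azithromycin: 23 mm is ≥ 21 mm — S
Clarithromycin: 23 mm is ≤ 23 mm — resistant
Levofloxacin 26 mm: ≤ 26 mm — R
Aztreonam 9 mm: ≤ 9 mm — R
Rifampin 25 mm: ≥ 24 mm → susceptible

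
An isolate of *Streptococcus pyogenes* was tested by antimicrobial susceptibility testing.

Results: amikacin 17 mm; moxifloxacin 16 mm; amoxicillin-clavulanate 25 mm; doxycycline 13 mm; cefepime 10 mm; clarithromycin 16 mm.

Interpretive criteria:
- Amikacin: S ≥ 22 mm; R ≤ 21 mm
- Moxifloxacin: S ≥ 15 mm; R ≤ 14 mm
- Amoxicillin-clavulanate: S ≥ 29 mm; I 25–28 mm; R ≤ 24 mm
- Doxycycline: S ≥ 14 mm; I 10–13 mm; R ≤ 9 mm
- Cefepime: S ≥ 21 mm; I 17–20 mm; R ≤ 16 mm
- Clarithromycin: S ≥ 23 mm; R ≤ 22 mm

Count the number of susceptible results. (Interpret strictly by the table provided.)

Amikacin (17 mm) ≤ 21 mm → Resistant
Moxifloxacin (16 mm) ≥ 15 mm → susceptible
Amoxicillin-clavulanate: 25 mm is in 25–28 mm — intermediate
Doxycycline: 13 mm is in 10–13 mm → I
Cefepime 10 mm: ≤ 16 mm → R
Clarithromycin: 16 mm is ≤ 22 mm — Resistant
Susceptible: 1

1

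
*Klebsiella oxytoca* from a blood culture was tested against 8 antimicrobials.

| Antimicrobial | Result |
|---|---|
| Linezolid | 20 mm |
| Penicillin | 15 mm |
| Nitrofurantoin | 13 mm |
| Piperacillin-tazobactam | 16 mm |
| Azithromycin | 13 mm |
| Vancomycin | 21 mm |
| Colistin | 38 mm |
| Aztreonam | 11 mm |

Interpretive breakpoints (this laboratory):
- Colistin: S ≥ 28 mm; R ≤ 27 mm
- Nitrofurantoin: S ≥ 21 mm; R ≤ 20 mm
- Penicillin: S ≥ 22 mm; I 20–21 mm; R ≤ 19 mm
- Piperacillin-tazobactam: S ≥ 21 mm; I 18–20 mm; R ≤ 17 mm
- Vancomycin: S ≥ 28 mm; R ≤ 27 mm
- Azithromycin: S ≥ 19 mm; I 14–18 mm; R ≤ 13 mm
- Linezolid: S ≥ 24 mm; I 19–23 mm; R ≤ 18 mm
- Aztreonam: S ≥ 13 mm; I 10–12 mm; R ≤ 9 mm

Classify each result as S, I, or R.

Linezolid (20 mm) in 19–23 mm → intermediate
Penicillin: 15 mm is ≤ 19 mm ⇒ Resistant
Nitrofurantoin: 13 mm is ≤ 20 mm — Resistant
Piperacillin-tazobactam: 16 mm is ≤ 17 mm → R
Azithromycin 13 mm: ≤ 13 mm → Resistant
Vancomycin: 21 mm is ≤ 27 mm ⇒ R
Colistin: 38 mm is ≥ 28 mm ⇒ Susceptible
Aztreonam (11 mm) in 10–12 mm → intermediate

I, R, R, R, R, R, S, I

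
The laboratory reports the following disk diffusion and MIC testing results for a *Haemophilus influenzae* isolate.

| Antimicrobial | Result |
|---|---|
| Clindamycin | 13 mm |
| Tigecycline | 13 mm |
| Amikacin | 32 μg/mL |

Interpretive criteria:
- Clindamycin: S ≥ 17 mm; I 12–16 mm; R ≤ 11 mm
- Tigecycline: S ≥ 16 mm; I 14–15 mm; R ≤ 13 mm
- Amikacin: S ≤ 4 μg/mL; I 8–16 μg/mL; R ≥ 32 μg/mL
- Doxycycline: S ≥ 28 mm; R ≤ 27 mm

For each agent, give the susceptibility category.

Clindamycin 13 mm: in 12–16 mm ⇒ intermediate
Tigecycline 13 mm: ≤ 13 mm — Resistant
Amikacin: 32 μg/mL is ≥ 32 μg/mL ⇒ Resistant

I, R, R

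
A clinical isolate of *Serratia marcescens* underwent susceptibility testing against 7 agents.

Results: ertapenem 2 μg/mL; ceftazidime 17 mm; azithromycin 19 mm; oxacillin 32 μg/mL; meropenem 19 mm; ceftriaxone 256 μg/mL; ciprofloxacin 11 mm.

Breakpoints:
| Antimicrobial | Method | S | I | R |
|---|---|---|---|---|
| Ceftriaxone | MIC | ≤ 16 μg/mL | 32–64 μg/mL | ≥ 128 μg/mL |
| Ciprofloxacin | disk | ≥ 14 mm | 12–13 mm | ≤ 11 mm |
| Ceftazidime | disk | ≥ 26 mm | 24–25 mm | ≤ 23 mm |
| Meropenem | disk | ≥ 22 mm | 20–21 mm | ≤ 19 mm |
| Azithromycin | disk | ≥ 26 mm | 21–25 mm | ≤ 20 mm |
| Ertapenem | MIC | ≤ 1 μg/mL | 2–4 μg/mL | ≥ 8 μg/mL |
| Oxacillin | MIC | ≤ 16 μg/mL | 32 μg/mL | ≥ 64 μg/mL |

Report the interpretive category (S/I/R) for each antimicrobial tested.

Ertapenem 2 μg/mL: in 2–4 μg/mL → Intermediate
Ceftazidime 17 mm: ≤ 23 mm → Resistant
Azithromycin: 19 mm is ≤ 20 mm — resistant
Oxacillin 32 μg/mL: = 32 μg/mL → I
Meropenem: 19 mm is ≤ 19 mm — resistant
Ceftriaxone 256 μg/mL: ≥ 128 μg/mL → resistant
Ciprofloxacin: 11 mm is ≤ 11 mm ⇒ resistant

I, R, R, I, R, R, R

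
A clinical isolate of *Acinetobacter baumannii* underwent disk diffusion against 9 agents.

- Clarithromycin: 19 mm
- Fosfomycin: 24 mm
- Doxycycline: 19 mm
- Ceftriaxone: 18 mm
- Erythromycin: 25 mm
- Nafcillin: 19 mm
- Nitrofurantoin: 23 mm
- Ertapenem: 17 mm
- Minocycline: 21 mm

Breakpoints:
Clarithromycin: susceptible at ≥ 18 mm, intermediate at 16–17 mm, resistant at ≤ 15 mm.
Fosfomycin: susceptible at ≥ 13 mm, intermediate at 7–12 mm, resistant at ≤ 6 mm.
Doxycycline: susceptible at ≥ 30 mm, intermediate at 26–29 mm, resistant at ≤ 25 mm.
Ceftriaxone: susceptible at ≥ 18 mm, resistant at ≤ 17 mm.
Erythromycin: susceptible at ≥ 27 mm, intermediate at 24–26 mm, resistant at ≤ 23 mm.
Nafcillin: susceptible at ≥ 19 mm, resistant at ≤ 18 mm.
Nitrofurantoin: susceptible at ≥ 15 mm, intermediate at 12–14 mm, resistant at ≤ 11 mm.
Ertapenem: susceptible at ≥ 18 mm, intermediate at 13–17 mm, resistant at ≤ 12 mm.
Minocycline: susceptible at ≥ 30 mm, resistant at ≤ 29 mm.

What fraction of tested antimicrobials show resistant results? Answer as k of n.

Clarithromycin: 19 mm is ≥ 18 mm — susceptible
Fosfomycin 24 mm: ≥ 13 mm ⇒ susceptible
Doxycycline (19 mm) ≤ 25 mm → resistant
Ceftriaxone 18 mm: ≥ 18 mm ⇒ Susceptible
Erythromycin: 25 mm is in 24–26 mm — Intermediate
Nafcillin 19 mm: ≥ 19 mm ⇒ Susceptible
Nitrofurantoin 23 mm: ≥ 15 mm ⇒ S
Ertapenem: 17 mm is in 13–17 mm → Intermediate
Minocycline 21 mm: ≤ 29 mm → Resistant
Resistant: 2/9

2 of 9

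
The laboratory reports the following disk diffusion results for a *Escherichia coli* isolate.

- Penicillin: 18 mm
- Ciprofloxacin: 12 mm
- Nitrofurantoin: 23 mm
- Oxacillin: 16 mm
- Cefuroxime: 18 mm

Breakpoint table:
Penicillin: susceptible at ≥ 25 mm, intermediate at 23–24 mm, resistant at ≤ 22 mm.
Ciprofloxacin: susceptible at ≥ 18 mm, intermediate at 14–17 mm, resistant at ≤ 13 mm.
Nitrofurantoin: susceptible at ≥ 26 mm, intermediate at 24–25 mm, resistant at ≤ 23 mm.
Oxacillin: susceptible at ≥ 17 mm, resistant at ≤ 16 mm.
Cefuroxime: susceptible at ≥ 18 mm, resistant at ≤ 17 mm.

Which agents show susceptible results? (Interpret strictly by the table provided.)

Penicillin (18 mm) ≤ 22 mm — resistant
Ciprofloxacin: 12 mm is ≤ 13 mm — resistant
Nitrofurantoin 23 mm: ≤ 23 mm → resistant
Oxacillin: 16 mm is ≤ 16 mm ⇒ resistant
Cefuroxime 18 mm: ≥ 18 mm → Susceptible

cefuroxime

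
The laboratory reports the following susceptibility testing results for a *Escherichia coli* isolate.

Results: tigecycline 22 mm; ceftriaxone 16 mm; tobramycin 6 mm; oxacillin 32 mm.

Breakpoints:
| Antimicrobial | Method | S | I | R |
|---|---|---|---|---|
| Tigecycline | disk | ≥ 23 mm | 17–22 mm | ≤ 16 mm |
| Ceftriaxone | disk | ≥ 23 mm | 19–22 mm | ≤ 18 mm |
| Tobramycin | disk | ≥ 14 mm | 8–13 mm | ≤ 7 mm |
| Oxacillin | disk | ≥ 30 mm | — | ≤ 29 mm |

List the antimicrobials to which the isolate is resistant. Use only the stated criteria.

ceftriaxone, tobramycin

Tigecycline: 22 mm is in 17–22 mm — I
Ceftriaxone (16 mm) ≤ 18 mm → R
Tobramycin: 6 mm is ≤ 7 mm — Resistant
Oxacillin (32 mm) ≥ 30 mm → S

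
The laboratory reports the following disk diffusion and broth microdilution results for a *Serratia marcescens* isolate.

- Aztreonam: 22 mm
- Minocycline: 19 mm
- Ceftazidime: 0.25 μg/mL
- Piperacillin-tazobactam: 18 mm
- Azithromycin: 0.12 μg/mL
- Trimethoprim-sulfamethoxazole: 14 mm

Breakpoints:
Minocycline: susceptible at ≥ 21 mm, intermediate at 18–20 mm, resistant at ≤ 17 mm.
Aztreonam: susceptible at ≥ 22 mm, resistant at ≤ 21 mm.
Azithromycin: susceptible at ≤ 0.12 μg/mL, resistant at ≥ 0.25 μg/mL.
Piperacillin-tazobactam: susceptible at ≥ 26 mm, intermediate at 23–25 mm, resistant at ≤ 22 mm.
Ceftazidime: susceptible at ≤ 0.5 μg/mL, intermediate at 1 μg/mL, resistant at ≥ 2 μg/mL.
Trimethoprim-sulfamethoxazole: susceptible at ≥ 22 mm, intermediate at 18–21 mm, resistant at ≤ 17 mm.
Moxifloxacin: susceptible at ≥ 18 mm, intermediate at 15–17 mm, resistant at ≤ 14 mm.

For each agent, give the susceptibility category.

Aztreonam 22 mm: ≥ 22 mm — S
Minocycline (19 mm) in 18–20 mm → Intermediate
Ceftazidime: 0.25 μg/mL is ≤ 0.5 μg/mL — Susceptible
Piperacillin-tazobactam (18 mm) ≤ 22 mm → R
Azithromycin 0.12 μg/mL: ≤ 0.12 μg/mL → S
Trimethoprim-sulfamethoxazole 14 mm: ≤ 17 mm ⇒ resistant

S, I, S, R, S, R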